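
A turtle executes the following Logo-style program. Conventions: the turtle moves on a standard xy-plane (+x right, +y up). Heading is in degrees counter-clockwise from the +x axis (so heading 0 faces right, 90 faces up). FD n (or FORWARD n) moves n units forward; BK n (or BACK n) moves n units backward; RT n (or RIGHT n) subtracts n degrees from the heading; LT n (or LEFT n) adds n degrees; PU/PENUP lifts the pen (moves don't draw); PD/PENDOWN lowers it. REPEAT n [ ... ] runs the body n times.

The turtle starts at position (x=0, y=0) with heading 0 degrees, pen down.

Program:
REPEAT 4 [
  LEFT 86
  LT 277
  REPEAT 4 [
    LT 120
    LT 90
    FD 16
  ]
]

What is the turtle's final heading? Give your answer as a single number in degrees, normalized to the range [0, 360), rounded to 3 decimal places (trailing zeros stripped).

Answer: 132

Derivation:
Executing turtle program step by step:
Start: pos=(0,0), heading=0, pen down
REPEAT 4 [
  -- iteration 1/4 --
  LT 86: heading 0 -> 86
  LT 277: heading 86 -> 3
  REPEAT 4 [
    -- iteration 1/4 --
    LT 120: heading 3 -> 123
    LT 90: heading 123 -> 213
    FD 16: (0,0) -> (-13.419,-8.714) [heading=213, draw]
    -- iteration 2/4 --
    LT 120: heading 213 -> 333
    LT 90: heading 333 -> 63
    FD 16: (-13.419,-8.714) -> (-6.155,5.542) [heading=63, draw]
    -- iteration 3/4 --
    LT 120: heading 63 -> 183
    LT 90: heading 183 -> 273
    FD 16: (-6.155,5.542) -> (-5.318,-10.436) [heading=273, draw]
    -- iteration 4/4 --
    LT 120: heading 273 -> 33
    LT 90: heading 33 -> 123
    FD 16: (-5.318,-10.436) -> (-14.032,2.983) [heading=123, draw]
  ]
  -- iteration 2/4 --
  LT 86: heading 123 -> 209
  LT 277: heading 209 -> 126
  REPEAT 4 [
    -- iteration 1/4 --
    LT 120: heading 126 -> 246
    LT 90: heading 246 -> 336
    FD 16: (-14.032,2.983) -> (0.585,-3.525) [heading=336, draw]
    -- iteration 2/4 --
    LT 120: heading 336 -> 96
    LT 90: heading 96 -> 186
    FD 16: (0.585,-3.525) -> (-15.327,-5.198) [heading=186, draw]
    -- iteration 3/4 --
    LT 120: heading 186 -> 306
    LT 90: heading 306 -> 36
    FD 16: (-15.327,-5.198) -> (-2.383,4.207) [heading=36, draw]
    -- iteration 4/4 --
    LT 120: heading 36 -> 156
    LT 90: heading 156 -> 246
    FD 16: (-2.383,4.207) -> (-8.891,-10.41) [heading=246, draw]
  ]
  -- iteration 3/4 --
  LT 86: heading 246 -> 332
  LT 277: heading 332 -> 249
  REPEAT 4 [
    -- iteration 1/4 --
    LT 120: heading 249 -> 9
    LT 90: heading 9 -> 99
    FD 16: (-8.891,-10.41) -> (-11.394,5.393) [heading=99, draw]
    -- iteration 2/4 --
    LT 120: heading 99 -> 219
    LT 90: heading 219 -> 309
    FD 16: (-11.394,5.393) -> (-1.325,-7.041) [heading=309, draw]
    -- iteration 3/4 --
    LT 120: heading 309 -> 69
    LT 90: heading 69 -> 159
    FD 16: (-1.325,-7.041) -> (-16.262,-1.307) [heading=159, draw]
    -- iteration 4/4 --
    LT 120: heading 159 -> 279
    LT 90: heading 279 -> 9
    FD 16: (-16.262,-1.307) -> (-0.459,1.196) [heading=9, draw]
  ]
  -- iteration 4/4 --
  LT 86: heading 9 -> 95
  LT 277: heading 95 -> 12
  REPEAT 4 [
    -- iteration 1/4 --
    LT 120: heading 12 -> 132
    LT 90: heading 132 -> 222
    FD 16: (-0.459,1.196) -> (-12.349,-9.51) [heading=222, draw]
    -- iteration 2/4 --
    LT 120: heading 222 -> 342
    LT 90: heading 342 -> 72
    FD 16: (-12.349,-9.51) -> (-7.405,5.706) [heading=72, draw]
    -- iteration 3/4 --
    LT 120: heading 72 -> 192
    LT 90: heading 192 -> 282
    FD 16: (-7.405,5.706) -> (-4.078,-9.944) [heading=282, draw]
    -- iteration 4/4 --
    LT 120: heading 282 -> 42
    LT 90: heading 42 -> 132
    FD 16: (-4.078,-9.944) -> (-14.785,1.946) [heading=132, draw]
  ]
]
Final: pos=(-14.785,1.946), heading=132, 16 segment(s) drawn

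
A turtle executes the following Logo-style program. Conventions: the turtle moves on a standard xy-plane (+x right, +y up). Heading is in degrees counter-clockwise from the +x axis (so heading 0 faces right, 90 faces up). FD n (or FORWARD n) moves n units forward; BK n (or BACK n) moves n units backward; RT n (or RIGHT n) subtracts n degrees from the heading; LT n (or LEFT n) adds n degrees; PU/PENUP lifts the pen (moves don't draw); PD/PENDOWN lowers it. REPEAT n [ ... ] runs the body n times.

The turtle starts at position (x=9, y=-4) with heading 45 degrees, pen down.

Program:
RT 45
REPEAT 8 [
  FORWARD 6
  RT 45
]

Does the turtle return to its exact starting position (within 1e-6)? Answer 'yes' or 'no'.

Executing turtle program step by step:
Start: pos=(9,-4), heading=45, pen down
RT 45: heading 45 -> 0
REPEAT 8 [
  -- iteration 1/8 --
  FD 6: (9,-4) -> (15,-4) [heading=0, draw]
  RT 45: heading 0 -> 315
  -- iteration 2/8 --
  FD 6: (15,-4) -> (19.243,-8.243) [heading=315, draw]
  RT 45: heading 315 -> 270
  -- iteration 3/8 --
  FD 6: (19.243,-8.243) -> (19.243,-14.243) [heading=270, draw]
  RT 45: heading 270 -> 225
  -- iteration 4/8 --
  FD 6: (19.243,-14.243) -> (15,-18.485) [heading=225, draw]
  RT 45: heading 225 -> 180
  -- iteration 5/8 --
  FD 6: (15,-18.485) -> (9,-18.485) [heading=180, draw]
  RT 45: heading 180 -> 135
  -- iteration 6/8 --
  FD 6: (9,-18.485) -> (4.757,-14.243) [heading=135, draw]
  RT 45: heading 135 -> 90
  -- iteration 7/8 --
  FD 6: (4.757,-14.243) -> (4.757,-8.243) [heading=90, draw]
  RT 45: heading 90 -> 45
  -- iteration 8/8 --
  FD 6: (4.757,-8.243) -> (9,-4) [heading=45, draw]
  RT 45: heading 45 -> 0
]
Final: pos=(9,-4), heading=0, 8 segment(s) drawn

Start position: (9, -4)
Final position: (9, -4)
Distance = 0; < 1e-6 -> CLOSED

Answer: yes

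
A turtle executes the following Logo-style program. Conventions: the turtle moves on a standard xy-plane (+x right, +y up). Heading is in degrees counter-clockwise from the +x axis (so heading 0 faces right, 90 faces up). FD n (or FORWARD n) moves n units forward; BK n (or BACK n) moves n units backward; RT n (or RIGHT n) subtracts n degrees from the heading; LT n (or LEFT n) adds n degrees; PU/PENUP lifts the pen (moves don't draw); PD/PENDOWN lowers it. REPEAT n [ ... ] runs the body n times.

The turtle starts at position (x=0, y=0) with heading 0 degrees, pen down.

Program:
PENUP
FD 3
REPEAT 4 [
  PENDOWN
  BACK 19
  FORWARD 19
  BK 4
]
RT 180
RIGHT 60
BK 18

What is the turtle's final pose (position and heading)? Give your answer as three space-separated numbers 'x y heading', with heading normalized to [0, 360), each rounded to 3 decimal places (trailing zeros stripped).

Executing turtle program step by step:
Start: pos=(0,0), heading=0, pen down
PU: pen up
FD 3: (0,0) -> (3,0) [heading=0, move]
REPEAT 4 [
  -- iteration 1/4 --
  PD: pen down
  BK 19: (3,0) -> (-16,0) [heading=0, draw]
  FD 19: (-16,0) -> (3,0) [heading=0, draw]
  BK 4: (3,0) -> (-1,0) [heading=0, draw]
  -- iteration 2/4 --
  PD: pen down
  BK 19: (-1,0) -> (-20,0) [heading=0, draw]
  FD 19: (-20,0) -> (-1,0) [heading=0, draw]
  BK 4: (-1,0) -> (-5,0) [heading=0, draw]
  -- iteration 3/4 --
  PD: pen down
  BK 19: (-5,0) -> (-24,0) [heading=0, draw]
  FD 19: (-24,0) -> (-5,0) [heading=0, draw]
  BK 4: (-5,0) -> (-9,0) [heading=0, draw]
  -- iteration 4/4 --
  PD: pen down
  BK 19: (-9,0) -> (-28,0) [heading=0, draw]
  FD 19: (-28,0) -> (-9,0) [heading=0, draw]
  BK 4: (-9,0) -> (-13,0) [heading=0, draw]
]
RT 180: heading 0 -> 180
RT 60: heading 180 -> 120
BK 18: (-13,0) -> (-4,-15.588) [heading=120, draw]
Final: pos=(-4,-15.588), heading=120, 13 segment(s) drawn

Answer: -4 -15.588 120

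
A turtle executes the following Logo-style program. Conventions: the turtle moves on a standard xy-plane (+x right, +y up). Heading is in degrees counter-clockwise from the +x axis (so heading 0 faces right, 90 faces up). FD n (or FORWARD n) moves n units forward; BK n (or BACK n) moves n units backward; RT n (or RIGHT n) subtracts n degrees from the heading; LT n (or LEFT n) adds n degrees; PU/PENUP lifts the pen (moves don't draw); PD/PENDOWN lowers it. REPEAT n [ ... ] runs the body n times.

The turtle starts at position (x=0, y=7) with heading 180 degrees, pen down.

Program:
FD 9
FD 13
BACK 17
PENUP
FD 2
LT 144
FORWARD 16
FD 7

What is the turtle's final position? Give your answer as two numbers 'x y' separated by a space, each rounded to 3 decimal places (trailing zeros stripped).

Executing turtle program step by step:
Start: pos=(0,7), heading=180, pen down
FD 9: (0,7) -> (-9,7) [heading=180, draw]
FD 13: (-9,7) -> (-22,7) [heading=180, draw]
BK 17: (-22,7) -> (-5,7) [heading=180, draw]
PU: pen up
FD 2: (-5,7) -> (-7,7) [heading=180, move]
LT 144: heading 180 -> 324
FD 16: (-7,7) -> (5.944,-2.405) [heading=324, move]
FD 7: (5.944,-2.405) -> (11.607,-6.519) [heading=324, move]
Final: pos=(11.607,-6.519), heading=324, 3 segment(s) drawn

Answer: 11.607 -6.519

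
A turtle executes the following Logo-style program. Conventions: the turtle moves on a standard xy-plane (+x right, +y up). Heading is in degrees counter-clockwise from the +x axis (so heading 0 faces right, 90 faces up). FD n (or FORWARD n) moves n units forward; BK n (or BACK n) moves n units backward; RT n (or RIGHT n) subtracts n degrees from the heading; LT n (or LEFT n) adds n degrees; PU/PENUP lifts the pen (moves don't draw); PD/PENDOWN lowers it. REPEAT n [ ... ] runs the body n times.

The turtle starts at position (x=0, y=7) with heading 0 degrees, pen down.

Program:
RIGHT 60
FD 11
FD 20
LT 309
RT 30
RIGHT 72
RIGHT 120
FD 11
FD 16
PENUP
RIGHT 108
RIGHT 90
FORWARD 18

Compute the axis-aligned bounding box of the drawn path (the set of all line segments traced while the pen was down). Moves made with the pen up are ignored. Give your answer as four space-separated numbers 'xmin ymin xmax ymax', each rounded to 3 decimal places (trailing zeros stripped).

Executing turtle program step by step:
Start: pos=(0,7), heading=0, pen down
RT 60: heading 0 -> 300
FD 11: (0,7) -> (5.5,-2.526) [heading=300, draw]
FD 20: (5.5,-2.526) -> (15.5,-19.847) [heading=300, draw]
LT 309: heading 300 -> 249
RT 30: heading 249 -> 219
RT 72: heading 219 -> 147
RT 120: heading 147 -> 27
FD 11: (15.5,-19.847) -> (25.301,-14.853) [heading=27, draw]
FD 16: (25.301,-14.853) -> (39.557,-7.589) [heading=27, draw]
PU: pen up
RT 108: heading 27 -> 279
RT 90: heading 279 -> 189
FD 18: (39.557,-7.589) -> (21.779,-10.405) [heading=189, move]
Final: pos=(21.779,-10.405), heading=189, 4 segment(s) drawn

Segment endpoints: x in {0, 5.5, 15.5, 25.301, 39.557}, y in {-19.847, -14.853, -7.589, -2.526, 7}
xmin=0, ymin=-19.847, xmax=39.557, ymax=7

Answer: 0 -19.847 39.557 7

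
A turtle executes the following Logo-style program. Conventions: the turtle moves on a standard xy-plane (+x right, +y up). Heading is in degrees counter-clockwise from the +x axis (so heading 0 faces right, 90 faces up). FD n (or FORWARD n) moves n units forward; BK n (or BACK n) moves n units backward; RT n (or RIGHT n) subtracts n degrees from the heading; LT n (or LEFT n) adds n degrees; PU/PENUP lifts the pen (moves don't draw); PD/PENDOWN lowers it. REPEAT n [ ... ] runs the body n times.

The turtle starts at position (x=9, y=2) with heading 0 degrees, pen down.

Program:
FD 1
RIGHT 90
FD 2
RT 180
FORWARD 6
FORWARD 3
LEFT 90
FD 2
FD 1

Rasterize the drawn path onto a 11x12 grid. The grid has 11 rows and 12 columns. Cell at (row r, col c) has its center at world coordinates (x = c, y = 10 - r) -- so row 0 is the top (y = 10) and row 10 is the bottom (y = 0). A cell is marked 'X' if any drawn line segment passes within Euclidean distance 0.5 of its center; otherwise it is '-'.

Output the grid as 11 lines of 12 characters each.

Segment 0: (9,2) -> (10,2)
Segment 1: (10,2) -> (10,0)
Segment 2: (10,0) -> (10,6)
Segment 3: (10,6) -> (10,9)
Segment 4: (10,9) -> (8,9)
Segment 5: (8,9) -> (7,9)

Answer: ------------
-------XXXX-
----------X-
----------X-
----------X-
----------X-
----------X-
----------X-
---------XX-
----------X-
----------X-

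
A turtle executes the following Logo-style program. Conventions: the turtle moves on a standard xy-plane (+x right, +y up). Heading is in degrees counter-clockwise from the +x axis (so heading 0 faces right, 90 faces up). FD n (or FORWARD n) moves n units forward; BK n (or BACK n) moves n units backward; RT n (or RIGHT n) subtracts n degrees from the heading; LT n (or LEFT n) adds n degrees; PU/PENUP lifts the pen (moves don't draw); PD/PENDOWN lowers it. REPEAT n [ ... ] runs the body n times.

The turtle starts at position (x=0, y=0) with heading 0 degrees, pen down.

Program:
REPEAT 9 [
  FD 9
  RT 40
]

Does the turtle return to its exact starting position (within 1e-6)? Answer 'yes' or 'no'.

Answer: yes

Derivation:
Executing turtle program step by step:
Start: pos=(0,0), heading=0, pen down
REPEAT 9 [
  -- iteration 1/9 --
  FD 9: (0,0) -> (9,0) [heading=0, draw]
  RT 40: heading 0 -> 320
  -- iteration 2/9 --
  FD 9: (9,0) -> (15.894,-5.785) [heading=320, draw]
  RT 40: heading 320 -> 280
  -- iteration 3/9 --
  FD 9: (15.894,-5.785) -> (17.457,-14.648) [heading=280, draw]
  RT 40: heading 280 -> 240
  -- iteration 4/9 --
  FD 9: (17.457,-14.648) -> (12.957,-22.443) [heading=240, draw]
  RT 40: heading 240 -> 200
  -- iteration 5/9 --
  FD 9: (12.957,-22.443) -> (4.5,-25.521) [heading=200, draw]
  RT 40: heading 200 -> 160
  -- iteration 6/9 --
  FD 9: (4.5,-25.521) -> (-3.957,-22.443) [heading=160, draw]
  RT 40: heading 160 -> 120
  -- iteration 7/9 --
  FD 9: (-3.957,-22.443) -> (-8.457,-14.648) [heading=120, draw]
  RT 40: heading 120 -> 80
  -- iteration 8/9 --
  FD 9: (-8.457,-14.648) -> (-6.894,-5.785) [heading=80, draw]
  RT 40: heading 80 -> 40
  -- iteration 9/9 --
  FD 9: (-6.894,-5.785) -> (0,0) [heading=40, draw]
  RT 40: heading 40 -> 0
]
Final: pos=(0,0), heading=0, 9 segment(s) drawn

Start position: (0, 0)
Final position: (0, 0)
Distance = 0; < 1e-6 -> CLOSED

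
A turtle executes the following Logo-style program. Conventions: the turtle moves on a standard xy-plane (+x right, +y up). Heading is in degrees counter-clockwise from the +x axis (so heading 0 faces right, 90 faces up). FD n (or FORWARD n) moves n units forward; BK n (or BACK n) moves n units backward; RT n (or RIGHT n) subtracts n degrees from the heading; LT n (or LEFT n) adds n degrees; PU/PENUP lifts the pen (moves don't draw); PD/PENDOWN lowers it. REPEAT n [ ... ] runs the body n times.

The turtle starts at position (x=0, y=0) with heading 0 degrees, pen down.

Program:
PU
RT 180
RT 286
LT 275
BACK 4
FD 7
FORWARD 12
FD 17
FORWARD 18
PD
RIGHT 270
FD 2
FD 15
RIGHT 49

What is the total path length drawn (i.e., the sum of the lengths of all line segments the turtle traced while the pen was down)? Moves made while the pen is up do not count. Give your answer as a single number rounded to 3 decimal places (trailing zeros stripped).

Executing turtle program step by step:
Start: pos=(0,0), heading=0, pen down
PU: pen up
RT 180: heading 0 -> 180
RT 286: heading 180 -> 254
LT 275: heading 254 -> 169
BK 4: (0,0) -> (3.927,-0.763) [heading=169, move]
FD 7: (3.927,-0.763) -> (-2.945,0.572) [heading=169, move]
FD 12: (-2.945,0.572) -> (-14.724,2.862) [heading=169, move]
FD 17: (-14.724,2.862) -> (-31.412,6.106) [heading=169, move]
FD 18: (-31.412,6.106) -> (-49.081,9.54) [heading=169, move]
PD: pen down
RT 270: heading 169 -> 259
FD 2: (-49.081,9.54) -> (-49.463,7.577) [heading=259, draw]
FD 15: (-49.463,7.577) -> (-52.325,-7.147) [heading=259, draw]
RT 49: heading 259 -> 210
Final: pos=(-52.325,-7.147), heading=210, 2 segment(s) drawn

Segment lengths:
  seg 1: (-49.081,9.54) -> (-49.463,7.577), length = 2
  seg 2: (-49.463,7.577) -> (-52.325,-7.147), length = 15
Total = 17

Answer: 17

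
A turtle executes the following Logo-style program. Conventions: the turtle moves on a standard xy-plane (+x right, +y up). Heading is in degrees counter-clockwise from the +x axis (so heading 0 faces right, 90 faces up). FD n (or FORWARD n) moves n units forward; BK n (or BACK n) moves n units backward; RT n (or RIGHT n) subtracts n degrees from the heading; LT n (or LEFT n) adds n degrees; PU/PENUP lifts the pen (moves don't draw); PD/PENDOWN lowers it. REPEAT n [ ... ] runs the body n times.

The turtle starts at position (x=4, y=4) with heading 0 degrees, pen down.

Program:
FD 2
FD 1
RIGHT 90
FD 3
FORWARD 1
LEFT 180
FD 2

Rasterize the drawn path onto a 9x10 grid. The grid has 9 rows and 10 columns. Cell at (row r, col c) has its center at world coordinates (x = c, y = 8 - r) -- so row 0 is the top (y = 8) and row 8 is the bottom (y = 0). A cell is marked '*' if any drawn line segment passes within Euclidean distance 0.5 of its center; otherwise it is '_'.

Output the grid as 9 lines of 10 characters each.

Segment 0: (4,4) -> (6,4)
Segment 1: (6,4) -> (7,4)
Segment 2: (7,4) -> (7,1)
Segment 3: (7,1) -> (7,0)
Segment 4: (7,0) -> (7,2)

Answer: __________
__________
__________
__________
____****__
_______*__
_______*__
_______*__
_______*__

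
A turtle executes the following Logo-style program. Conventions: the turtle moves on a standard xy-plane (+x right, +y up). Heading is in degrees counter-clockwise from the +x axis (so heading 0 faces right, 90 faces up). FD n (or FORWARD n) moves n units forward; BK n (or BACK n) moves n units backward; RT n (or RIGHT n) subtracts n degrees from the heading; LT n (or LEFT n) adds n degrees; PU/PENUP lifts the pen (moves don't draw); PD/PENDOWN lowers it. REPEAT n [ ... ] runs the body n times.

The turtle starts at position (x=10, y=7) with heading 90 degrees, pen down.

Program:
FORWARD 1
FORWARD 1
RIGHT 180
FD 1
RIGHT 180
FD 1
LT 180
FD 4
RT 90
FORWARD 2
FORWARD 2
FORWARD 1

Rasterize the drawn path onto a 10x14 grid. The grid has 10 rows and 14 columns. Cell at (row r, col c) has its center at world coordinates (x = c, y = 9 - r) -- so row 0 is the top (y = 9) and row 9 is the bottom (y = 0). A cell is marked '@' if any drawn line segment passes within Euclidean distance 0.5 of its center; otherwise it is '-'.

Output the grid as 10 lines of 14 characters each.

Segment 0: (10,7) -> (10,8)
Segment 1: (10,8) -> (10,9)
Segment 2: (10,9) -> (10,8)
Segment 3: (10,8) -> (10,9)
Segment 4: (10,9) -> (10,5)
Segment 5: (10,5) -> (8,5)
Segment 6: (8,5) -> (6,5)
Segment 7: (6,5) -> (5,5)

Answer: ----------@---
----------@---
----------@---
----------@---
-----@@@@@@---
--------------
--------------
--------------
--------------
--------------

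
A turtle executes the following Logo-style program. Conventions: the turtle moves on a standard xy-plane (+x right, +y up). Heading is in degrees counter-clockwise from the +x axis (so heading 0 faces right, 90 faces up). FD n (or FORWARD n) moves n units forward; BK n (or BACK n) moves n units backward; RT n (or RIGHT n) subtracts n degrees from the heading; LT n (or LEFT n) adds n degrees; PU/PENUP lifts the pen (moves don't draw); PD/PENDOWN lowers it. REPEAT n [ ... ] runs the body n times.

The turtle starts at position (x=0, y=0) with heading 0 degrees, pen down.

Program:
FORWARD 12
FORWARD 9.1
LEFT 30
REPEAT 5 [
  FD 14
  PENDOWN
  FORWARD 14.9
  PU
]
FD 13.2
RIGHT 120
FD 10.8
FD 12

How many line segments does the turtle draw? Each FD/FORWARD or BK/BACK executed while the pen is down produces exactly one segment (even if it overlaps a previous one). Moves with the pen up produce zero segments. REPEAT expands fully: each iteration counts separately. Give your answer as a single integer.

Executing turtle program step by step:
Start: pos=(0,0), heading=0, pen down
FD 12: (0,0) -> (12,0) [heading=0, draw]
FD 9.1: (12,0) -> (21.1,0) [heading=0, draw]
LT 30: heading 0 -> 30
REPEAT 5 [
  -- iteration 1/5 --
  FD 14: (21.1,0) -> (33.224,7) [heading=30, draw]
  PD: pen down
  FD 14.9: (33.224,7) -> (46.128,14.45) [heading=30, draw]
  PU: pen up
  -- iteration 2/5 --
  FD 14: (46.128,14.45) -> (58.252,21.45) [heading=30, move]
  PD: pen down
  FD 14.9: (58.252,21.45) -> (71.156,28.9) [heading=30, draw]
  PU: pen up
  -- iteration 3/5 --
  FD 14: (71.156,28.9) -> (83.281,35.9) [heading=30, move]
  PD: pen down
  FD 14.9: (83.281,35.9) -> (96.184,43.35) [heading=30, draw]
  PU: pen up
  -- iteration 4/5 --
  FD 14: (96.184,43.35) -> (108.309,50.35) [heading=30, move]
  PD: pen down
  FD 14.9: (108.309,50.35) -> (121.213,57.8) [heading=30, draw]
  PU: pen up
  -- iteration 5/5 --
  FD 14: (121.213,57.8) -> (133.337,64.8) [heading=30, move]
  PD: pen down
  FD 14.9: (133.337,64.8) -> (146.241,72.25) [heading=30, draw]
  PU: pen up
]
FD 13.2: (146.241,72.25) -> (157.672,78.85) [heading=30, move]
RT 120: heading 30 -> 270
FD 10.8: (157.672,78.85) -> (157.672,68.05) [heading=270, move]
FD 12: (157.672,68.05) -> (157.672,56.05) [heading=270, move]
Final: pos=(157.672,56.05), heading=270, 8 segment(s) drawn
Segments drawn: 8

Answer: 8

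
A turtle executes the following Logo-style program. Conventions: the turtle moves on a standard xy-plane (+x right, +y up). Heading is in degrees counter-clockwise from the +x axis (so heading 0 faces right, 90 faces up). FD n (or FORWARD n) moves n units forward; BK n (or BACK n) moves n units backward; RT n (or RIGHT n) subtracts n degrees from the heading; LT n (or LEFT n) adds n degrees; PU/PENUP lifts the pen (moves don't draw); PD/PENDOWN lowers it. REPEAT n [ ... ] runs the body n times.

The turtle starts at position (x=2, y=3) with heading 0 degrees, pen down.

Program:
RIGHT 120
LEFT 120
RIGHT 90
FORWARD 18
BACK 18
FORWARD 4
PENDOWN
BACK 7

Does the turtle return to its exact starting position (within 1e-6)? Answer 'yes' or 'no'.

Executing turtle program step by step:
Start: pos=(2,3), heading=0, pen down
RT 120: heading 0 -> 240
LT 120: heading 240 -> 0
RT 90: heading 0 -> 270
FD 18: (2,3) -> (2,-15) [heading=270, draw]
BK 18: (2,-15) -> (2,3) [heading=270, draw]
FD 4: (2,3) -> (2,-1) [heading=270, draw]
PD: pen down
BK 7: (2,-1) -> (2,6) [heading=270, draw]
Final: pos=(2,6), heading=270, 4 segment(s) drawn

Start position: (2, 3)
Final position: (2, 6)
Distance = 3; >= 1e-6 -> NOT closed

Answer: no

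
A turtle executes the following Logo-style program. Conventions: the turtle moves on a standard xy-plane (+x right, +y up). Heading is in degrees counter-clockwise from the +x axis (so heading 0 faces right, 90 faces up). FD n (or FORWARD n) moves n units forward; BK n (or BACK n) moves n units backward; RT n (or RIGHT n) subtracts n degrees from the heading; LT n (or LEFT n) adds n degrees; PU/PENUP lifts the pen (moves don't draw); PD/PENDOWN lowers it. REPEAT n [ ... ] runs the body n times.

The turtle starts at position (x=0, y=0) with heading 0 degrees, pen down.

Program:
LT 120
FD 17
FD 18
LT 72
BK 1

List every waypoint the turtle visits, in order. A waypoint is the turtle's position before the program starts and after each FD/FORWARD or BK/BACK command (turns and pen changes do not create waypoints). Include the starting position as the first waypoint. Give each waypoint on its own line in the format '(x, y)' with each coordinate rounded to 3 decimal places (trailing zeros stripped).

Executing turtle program step by step:
Start: pos=(0,0), heading=0, pen down
LT 120: heading 0 -> 120
FD 17: (0,0) -> (-8.5,14.722) [heading=120, draw]
FD 18: (-8.5,14.722) -> (-17.5,30.311) [heading=120, draw]
LT 72: heading 120 -> 192
BK 1: (-17.5,30.311) -> (-16.522,30.519) [heading=192, draw]
Final: pos=(-16.522,30.519), heading=192, 3 segment(s) drawn
Waypoints (4 total):
(0, 0)
(-8.5, 14.722)
(-17.5, 30.311)
(-16.522, 30.519)

Answer: (0, 0)
(-8.5, 14.722)
(-17.5, 30.311)
(-16.522, 30.519)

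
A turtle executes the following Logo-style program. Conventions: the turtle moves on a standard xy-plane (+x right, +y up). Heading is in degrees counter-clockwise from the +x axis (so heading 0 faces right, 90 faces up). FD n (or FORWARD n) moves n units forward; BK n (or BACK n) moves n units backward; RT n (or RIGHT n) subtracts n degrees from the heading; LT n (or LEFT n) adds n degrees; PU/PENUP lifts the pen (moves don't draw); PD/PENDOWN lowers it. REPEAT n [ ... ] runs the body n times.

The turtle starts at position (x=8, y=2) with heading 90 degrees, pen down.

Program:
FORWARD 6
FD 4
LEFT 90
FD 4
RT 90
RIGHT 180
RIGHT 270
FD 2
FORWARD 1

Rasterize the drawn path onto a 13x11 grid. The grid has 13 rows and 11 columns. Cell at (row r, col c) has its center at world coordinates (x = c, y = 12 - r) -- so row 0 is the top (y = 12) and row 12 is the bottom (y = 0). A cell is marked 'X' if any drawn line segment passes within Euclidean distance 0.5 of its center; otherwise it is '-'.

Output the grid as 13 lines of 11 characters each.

Segment 0: (8,2) -> (8,8)
Segment 1: (8,8) -> (8,12)
Segment 2: (8,12) -> (4,12)
Segment 3: (4,12) -> (6,12)
Segment 4: (6,12) -> (7,12)

Answer: ----XXXXX--
--------X--
--------X--
--------X--
--------X--
--------X--
--------X--
--------X--
--------X--
--------X--
--------X--
-----------
-----------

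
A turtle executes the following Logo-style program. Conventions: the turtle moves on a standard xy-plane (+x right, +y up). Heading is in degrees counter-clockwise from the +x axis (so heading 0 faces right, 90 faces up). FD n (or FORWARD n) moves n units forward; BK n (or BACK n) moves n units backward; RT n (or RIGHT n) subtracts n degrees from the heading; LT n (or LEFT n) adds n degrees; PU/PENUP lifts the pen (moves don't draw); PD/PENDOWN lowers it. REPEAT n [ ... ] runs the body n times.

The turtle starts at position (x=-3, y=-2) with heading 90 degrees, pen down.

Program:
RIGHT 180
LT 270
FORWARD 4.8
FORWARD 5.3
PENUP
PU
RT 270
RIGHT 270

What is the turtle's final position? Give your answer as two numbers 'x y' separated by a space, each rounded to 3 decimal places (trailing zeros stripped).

Answer: -13.1 -2

Derivation:
Executing turtle program step by step:
Start: pos=(-3,-2), heading=90, pen down
RT 180: heading 90 -> 270
LT 270: heading 270 -> 180
FD 4.8: (-3,-2) -> (-7.8,-2) [heading=180, draw]
FD 5.3: (-7.8,-2) -> (-13.1,-2) [heading=180, draw]
PU: pen up
PU: pen up
RT 270: heading 180 -> 270
RT 270: heading 270 -> 0
Final: pos=(-13.1,-2), heading=0, 2 segment(s) drawn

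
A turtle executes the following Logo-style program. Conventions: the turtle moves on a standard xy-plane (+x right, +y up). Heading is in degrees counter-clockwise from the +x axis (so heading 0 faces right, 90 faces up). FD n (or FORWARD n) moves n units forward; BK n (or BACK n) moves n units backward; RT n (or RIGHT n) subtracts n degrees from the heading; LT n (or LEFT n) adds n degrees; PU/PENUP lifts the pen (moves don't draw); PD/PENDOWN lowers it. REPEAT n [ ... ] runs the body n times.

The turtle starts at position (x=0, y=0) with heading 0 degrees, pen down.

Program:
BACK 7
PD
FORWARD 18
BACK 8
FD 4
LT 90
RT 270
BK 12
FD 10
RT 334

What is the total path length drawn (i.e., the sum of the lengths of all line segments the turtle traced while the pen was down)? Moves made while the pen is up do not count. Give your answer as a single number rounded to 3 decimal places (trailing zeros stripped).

Executing turtle program step by step:
Start: pos=(0,0), heading=0, pen down
BK 7: (0,0) -> (-7,0) [heading=0, draw]
PD: pen down
FD 18: (-7,0) -> (11,0) [heading=0, draw]
BK 8: (11,0) -> (3,0) [heading=0, draw]
FD 4: (3,0) -> (7,0) [heading=0, draw]
LT 90: heading 0 -> 90
RT 270: heading 90 -> 180
BK 12: (7,0) -> (19,0) [heading=180, draw]
FD 10: (19,0) -> (9,0) [heading=180, draw]
RT 334: heading 180 -> 206
Final: pos=(9,0), heading=206, 6 segment(s) drawn

Segment lengths:
  seg 1: (0,0) -> (-7,0), length = 7
  seg 2: (-7,0) -> (11,0), length = 18
  seg 3: (11,0) -> (3,0), length = 8
  seg 4: (3,0) -> (7,0), length = 4
  seg 5: (7,0) -> (19,0), length = 12
  seg 6: (19,0) -> (9,0), length = 10
Total = 59

Answer: 59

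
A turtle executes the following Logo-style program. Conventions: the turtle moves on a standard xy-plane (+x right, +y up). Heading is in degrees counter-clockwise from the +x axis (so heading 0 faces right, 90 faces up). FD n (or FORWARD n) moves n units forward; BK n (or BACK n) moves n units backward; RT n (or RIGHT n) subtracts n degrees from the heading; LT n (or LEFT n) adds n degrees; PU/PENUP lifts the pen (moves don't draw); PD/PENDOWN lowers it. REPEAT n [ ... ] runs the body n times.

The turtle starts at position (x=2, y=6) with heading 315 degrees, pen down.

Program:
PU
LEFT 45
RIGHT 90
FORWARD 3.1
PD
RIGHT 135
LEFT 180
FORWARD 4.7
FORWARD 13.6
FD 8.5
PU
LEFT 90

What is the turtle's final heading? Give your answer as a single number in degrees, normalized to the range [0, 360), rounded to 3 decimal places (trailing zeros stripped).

Executing turtle program step by step:
Start: pos=(2,6), heading=315, pen down
PU: pen up
LT 45: heading 315 -> 0
RT 90: heading 0 -> 270
FD 3.1: (2,6) -> (2,2.9) [heading=270, move]
PD: pen down
RT 135: heading 270 -> 135
LT 180: heading 135 -> 315
FD 4.7: (2,2.9) -> (5.323,-0.423) [heading=315, draw]
FD 13.6: (5.323,-0.423) -> (14.94,-10.04) [heading=315, draw]
FD 8.5: (14.94,-10.04) -> (20.95,-16.05) [heading=315, draw]
PU: pen up
LT 90: heading 315 -> 45
Final: pos=(20.95,-16.05), heading=45, 3 segment(s) drawn

Answer: 45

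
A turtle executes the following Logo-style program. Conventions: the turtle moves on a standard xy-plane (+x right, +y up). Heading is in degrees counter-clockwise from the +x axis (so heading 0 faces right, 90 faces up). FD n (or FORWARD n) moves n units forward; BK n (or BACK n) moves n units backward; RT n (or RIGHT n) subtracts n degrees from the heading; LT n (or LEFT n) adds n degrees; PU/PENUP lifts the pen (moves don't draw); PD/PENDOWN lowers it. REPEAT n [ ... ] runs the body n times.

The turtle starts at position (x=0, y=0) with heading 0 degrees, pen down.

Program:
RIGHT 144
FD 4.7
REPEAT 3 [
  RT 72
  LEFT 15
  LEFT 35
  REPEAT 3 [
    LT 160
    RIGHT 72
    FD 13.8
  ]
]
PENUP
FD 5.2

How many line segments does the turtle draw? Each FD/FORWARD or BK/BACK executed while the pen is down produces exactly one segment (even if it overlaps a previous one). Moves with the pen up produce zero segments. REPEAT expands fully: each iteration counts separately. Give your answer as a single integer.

Answer: 10

Derivation:
Executing turtle program step by step:
Start: pos=(0,0), heading=0, pen down
RT 144: heading 0 -> 216
FD 4.7: (0,0) -> (-3.802,-2.763) [heading=216, draw]
REPEAT 3 [
  -- iteration 1/3 --
  RT 72: heading 216 -> 144
  LT 15: heading 144 -> 159
  LT 35: heading 159 -> 194
  REPEAT 3 [
    -- iteration 1/3 --
    LT 160: heading 194 -> 354
    RT 72: heading 354 -> 282
    FD 13.8: (-3.802,-2.763) -> (-0.933,-16.261) [heading=282, draw]
    -- iteration 2/3 --
    LT 160: heading 282 -> 82
    RT 72: heading 82 -> 10
    FD 13.8: (-0.933,-16.261) -> (12.657,-13.865) [heading=10, draw]
    -- iteration 3/3 --
    LT 160: heading 10 -> 170
    RT 72: heading 170 -> 98
    FD 13.8: (12.657,-13.865) -> (10.737,-0.199) [heading=98, draw]
  ]
  -- iteration 2/3 --
  RT 72: heading 98 -> 26
  LT 15: heading 26 -> 41
  LT 35: heading 41 -> 76
  REPEAT 3 [
    -- iteration 1/3 --
    LT 160: heading 76 -> 236
    RT 72: heading 236 -> 164
    FD 13.8: (10.737,-0.199) -> (-2.529,3.605) [heading=164, draw]
    -- iteration 2/3 --
    LT 160: heading 164 -> 324
    RT 72: heading 324 -> 252
    FD 13.8: (-2.529,3.605) -> (-6.793,-9.52) [heading=252, draw]
    -- iteration 3/3 --
    LT 160: heading 252 -> 52
    RT 72: heading 52 -> 340
    FD 13.8: (-6.793,-9.52) -> (6.174,-14.24) [heading=340, draw]
  ]
  -- iteration 3/3 --
  RT 72: heading 340 -> 268
  LT 15: heading 268 -> 283
  LT 35: heading 283 -> 318
  REPEAT 3 [
    -- iteration 1/3 --
    LT 160: heading 318 -> 118
    RT 72: heading 118 -> 46
    FD 13.8: (6.174,-14.24) -> (15.761,-4.313) [heading=46, draw]
    -- iteration 2/3 --
    LT 160: heading 46 -> 206
    RT 72: heading 206 -> 134
    FD 13.8: (15.761,-4.313) -> (6.174,5.614) [heading=134, draw]
    -- iteration 3/3 --
    LT 160: heading 134 -> 294
    RT 72: heading 294 -> 222
    FD 13.8: (6.174,5.614) -> (-4.081,-3.62) [heading=222, draw]
  ]
]
PU: pen up
FD 5.2: (-4.081,-3.62) -> (-7.945,-7.099) [heading=222, move]
Final: pos=(-7.945,-7.099), heading=222, 10 segment(s) drawn
Segments drawn: 10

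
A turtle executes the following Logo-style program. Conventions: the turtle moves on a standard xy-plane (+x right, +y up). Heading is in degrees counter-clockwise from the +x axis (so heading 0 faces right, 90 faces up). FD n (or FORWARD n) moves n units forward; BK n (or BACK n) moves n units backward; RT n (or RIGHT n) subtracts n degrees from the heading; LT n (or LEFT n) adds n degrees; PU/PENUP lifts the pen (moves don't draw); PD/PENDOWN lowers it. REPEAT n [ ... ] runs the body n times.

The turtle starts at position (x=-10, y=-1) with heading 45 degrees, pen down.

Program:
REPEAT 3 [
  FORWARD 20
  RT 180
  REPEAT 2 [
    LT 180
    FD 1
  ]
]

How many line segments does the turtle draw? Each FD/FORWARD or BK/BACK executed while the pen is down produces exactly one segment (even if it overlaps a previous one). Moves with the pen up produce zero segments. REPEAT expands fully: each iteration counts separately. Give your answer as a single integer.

Executing turtle program step by step:
Start: pos=(-10,-1), heading=45, pen down
REPEAT 3 [
  -- iteration 1/3 --
  FD 20: (-10,-1) -> (4.142,13.142) [heading=45, draw]
  RT 180: heading 45 -> 225
  REPEAT 2 [
    -- iteration 1/2 --
    LT 180: heading 225 -> 45
    FD 1: (4.142,13.142) -> (4.849,13.849) [heading=45, draw]
    -- iteration 2/2 --
    LT 180: heading 45 -> 225
    FD 1: (4.849,13.849) -> (4.142,13.142) [heading=225, draw]
  ]
  -- iteration 2/3 --
  FD 20: (4.142,13.142) -> (-10,-1) [heading=225, draw]
  RT 180: heading 225 -> 45
  REPEAT 2 [
    -- iteration 1/2 --
    LT 180: heading 45 -> 225
    FD 1: (-10,-1) -> (-10.707,-1.707) [heading=225, draw]
    -- iteration 2/2 --
    LT 180: heading 225 -> 45
    FD 1: (-10.707,-1.707) -> (-10,-1) [heading=45, draw]
  ]
  -- iteration 3/3 --
  FD 20: (-10,-1) -> (4.142,13.142) [heading=45, draw]
  RT 180: heading 45 -> 225
  REPEAT 2 [
    -- iteration 1/2 --
    LT 180: heading 225 -> 45
    FD 1: (4.142,13.142) -> (4.849,13.849) [heading=45, draw]
    -- iteration 2/2 --
    LT 180: heading 45 -> 225
    FD 1: (4.849,13.849) -> (4.142,13.142) [heading=225, draw]
  ]
]
Final: pos=(4.142,13.142), heading=225, 9 segment(s) drawn
Segments drawn: 9

Answer: 9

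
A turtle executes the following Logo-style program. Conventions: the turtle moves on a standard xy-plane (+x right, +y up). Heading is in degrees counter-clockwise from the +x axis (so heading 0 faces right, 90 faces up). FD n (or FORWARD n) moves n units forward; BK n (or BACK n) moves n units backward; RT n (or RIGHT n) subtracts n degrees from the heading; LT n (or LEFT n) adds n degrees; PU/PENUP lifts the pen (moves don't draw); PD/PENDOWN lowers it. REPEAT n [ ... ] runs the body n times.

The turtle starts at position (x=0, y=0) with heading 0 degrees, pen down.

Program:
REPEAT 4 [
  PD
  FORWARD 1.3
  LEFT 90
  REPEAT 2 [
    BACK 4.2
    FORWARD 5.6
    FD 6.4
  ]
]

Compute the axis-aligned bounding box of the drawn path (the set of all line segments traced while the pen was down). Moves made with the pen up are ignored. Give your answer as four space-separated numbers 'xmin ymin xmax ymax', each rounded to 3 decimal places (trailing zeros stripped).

Answer: -19.8 -4.2 5.5 21.1

Derivation:
Executing turtle program step by step:
Start: pos=(0,0), heading=0, pen down
REPEAT 4 [
  -- iteration 1/4 --
  PD: pen down
  FD 1.3: (0,0) -> (1.3,0) [heading=0, draw]
  LT 90: heading 0 -> 90
  REPEAT 2 [
    -- iteration 1/2 --
    BK 4.2: (1.3,0) -> (1.3,-4.2) [heading=90, draw]
    FD 5.6: (1.3,-4.2) -> (1.3,1.4) [heading=90, draw]
    FD 6.4: (1.3,1.4) -> (1.3,7.8) [heading=90, draw]
    -- iteration 2/2 --
    BK 4.2: (1.3,7.8) -> (1.3,3.6) [heading=90, draw]
    FD 5.6: (1.3,3.6) -> (1.3,9.2) [heading=90, draw]
    FD 6.4: (1.3,9.2) -> (1.3,15.6) [heading=90, draw]
  ]
  -- iteration 2/4 --
  PD: pen down
  FD 1.3: (1.3,15.6) -> (1.3,16.9) [heading=90, draw]
  LT 90: heading 90 -> 180
  REPEAT 2 [
    -- iteration 1/2 --
    BK 4.2: (1.3,16.9) -> (5.5,16.9) [heading=180, draw]
    FD 5.6: (5.5,16.9) -> (-0.1,16.9) [heading=180, draw]
    FD 6.4: (-0.1,16.9) -> (-6.5,16.9) [heading=180, draw]
    -- iteration 2/2 --
    BK 4.2: (-6.5,16.9) -> (-2.3,16.9) [heading=180, draw]
    FD 5.6: (-2.3,16.9) -> (-7.9,16.9) [heading=180, draw]
    FD 6.4: (-7.9,16.9) -> (-14.3,16.9) [heading=180, draw]
  ]
  -- iteration 3/4 --
  PD: pen down
  FD 1.3: (-14.3,16.9) -> (-15.6,16.9) [heading=180, draw]
  LT 90: heading 180 -> 270
  REPEAT 2 [
    -- iteration 1/2 --
    BK 4.2: (-15.6,16.9) -> (-15.6,21.1) [heading=270, draw]
    FD 5.6: (-15.6,21.1) -> (-15.6,15.5) [heading=270, draw]
    FD 6.4: (-15.6,15.5) -> (-15.6,9.1) [heading=270, draw]
    -- iteration 2/2 --
    BK 4.2: (-15.6,9.1) -> (-15.6,13.3) [heading=270, draw]
    FD 5.6: (-15.6,13.3) -> (-15.6,7.7) [heading=270, draw]
    FD 6.4: (-15.6,7.7) -> (-15.6,1.3) [heading=270, draw]
  ]
  -- iteration 4/4 --
  PD: pen down
  FD 1.3: (-15.6,1.3) -> (-15.6,0) [heading=270, draw]
  LT 90: heading 270 -> 0
  REPEAT 2 [
    -- iteration 1/2 --
    BK 4.2: (-15.6,0) -> (-19.8,0) [heading=0, draw]
    FD 5.6: (-19.8,0) -> (-14.2,0) [heading=0, draw]
    FD 6.4: (-14.2,0) -> (-7.8,0) [heading=0, draw]
    -- iteration 2/2 --
    BK 4.2: (-7.8,0) -> (-12,0) [heading=0, draw]
    FD 5.6: (-12,0) -> (-6.4,0) [heading=0, draw]
    FD 6.4: (-6.4,0) -> (0,0) [heading=0, draw]
  ]
]
Final: pos=(0,0), heading=0, 28 segment(s) drawn

Segment endpoints: x in {-19.8, -15.6, -15.6, -15.6, -15.6, -15.6, -14.3, -14.2, -12, -7.9, -7.8, -6.5, -6.4, -2.3, -0.1, 0, 0, 1.3, 1.3, 1.3, 1.3, 1.3, 1.3, 1.3, 5.5}, y in {-4.2, 0, 0, 0, 0, 0, 0, 0, 0, 1.3, 1.4, 3.6, 7.7, 7.8, 9.1, 9.2, 13.3, 15.5, 15.6, 16.9, 21.1}
xmin=-19.8, ymin=-4.2, xmax=5.5, ymax=21.1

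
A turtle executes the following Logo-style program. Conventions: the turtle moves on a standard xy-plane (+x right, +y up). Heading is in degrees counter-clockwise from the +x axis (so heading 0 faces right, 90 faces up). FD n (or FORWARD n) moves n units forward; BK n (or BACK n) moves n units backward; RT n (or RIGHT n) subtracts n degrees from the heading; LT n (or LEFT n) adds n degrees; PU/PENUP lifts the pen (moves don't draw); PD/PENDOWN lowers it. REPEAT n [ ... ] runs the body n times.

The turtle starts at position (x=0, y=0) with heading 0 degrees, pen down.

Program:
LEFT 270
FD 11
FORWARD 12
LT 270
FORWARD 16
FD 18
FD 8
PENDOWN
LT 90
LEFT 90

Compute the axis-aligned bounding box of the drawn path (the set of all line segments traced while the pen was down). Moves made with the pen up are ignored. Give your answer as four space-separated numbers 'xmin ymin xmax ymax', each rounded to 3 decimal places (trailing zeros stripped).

Executing turtle program step by step:
Start: pos=(0,0), heading=0, pen down
LT 270: heading 0 -> 270
FD 11: (0,0) -> (0,-11) [heading=270, draw]
FD 12: (0,-11) -> (0,-23) [heading=270, draw]
LT 270: heading 270 -> 180
FD 16: (0,-23) -> (-16,-23) [heading=180, draw]
FD 18: (-16,-23) -> (-34,-23) [heading=180, draw]
FD 8: (-34,-23) -> (-42,-23) [heading=180, draw]
PD: pen down
LT 90: heading 180 -> 270
LT 90: heading 270 -> 0
Final: pos=(-42,-23), heading=0, 5 segment(s) drawn

Segment endpoints: x in {-42, -34, -16, 0, 0, 0}, y in {-23, -23, -23, -23, -11, 0}
xmin=-42, ymin=-23, xmax=0, ymax=0

Answer: -42 -23 0 0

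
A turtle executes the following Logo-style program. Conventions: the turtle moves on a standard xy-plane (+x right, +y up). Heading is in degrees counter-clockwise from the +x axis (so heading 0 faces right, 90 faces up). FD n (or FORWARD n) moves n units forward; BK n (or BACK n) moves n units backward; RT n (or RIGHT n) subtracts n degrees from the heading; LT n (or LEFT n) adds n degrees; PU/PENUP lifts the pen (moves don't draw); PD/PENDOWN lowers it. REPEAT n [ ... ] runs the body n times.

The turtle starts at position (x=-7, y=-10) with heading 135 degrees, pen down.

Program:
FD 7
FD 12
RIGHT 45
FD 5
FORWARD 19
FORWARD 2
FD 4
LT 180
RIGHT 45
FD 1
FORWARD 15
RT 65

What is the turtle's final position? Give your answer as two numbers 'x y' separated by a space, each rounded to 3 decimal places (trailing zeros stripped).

Answer: -31.749 22.121

Derivation:
Executing turtle program step by step:
Start: pos=(-7,-10), heading=135, pen down
FD 7: (-7,-10) -> (-11.95,-5.05) [heading=135, draw]
FD 12: (-11.95,-5.05) -> (-20.435,3.435) [heading=135, draw]
RT 45: heading 135 -> 90
FD 5: (-20.435,3.435) -> (-20.435,8.435) [heading=90, draw]
FD 19: (-20.435,8.435) -> (-20.435,27.435) [heading=90, draw]
FD 2: (-20.435,27.435) -> (-20.435,29.435) [heading=90, draw]
FD 4: (-20.435,29.435) -> (-20.435,33.435) [heading=90, draw]
LT 180: heading 90 -> 270
RT 45: heading 270 -> 225
FD 1: (-20.435,33.435) -> (-21.142,32.728) [heading=225, draw]
FD 15: (-21.142,32.728) -> (-31.749,22.121) [heading=225, draw]
RT 65: heading 225 -> 160
Final: pos=(-31.749,22.121), heading=160, 8 segment(s) drawn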